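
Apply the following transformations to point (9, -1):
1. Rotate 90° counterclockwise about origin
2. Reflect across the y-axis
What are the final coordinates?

Step 1: Rotate 90° → (1, 9)
Step 2: Reflect across y-axis → (-1, 9)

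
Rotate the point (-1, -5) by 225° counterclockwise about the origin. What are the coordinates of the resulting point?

Rotation matrix for 225°: [[cos 225°, -sin 225°], [sin 225°, cos 225°]] ≈ [[-0.707107, 0.707107], [-0.707107, -0.707107]]
[[-0.707107, 0.707107], [-0.707107, -0.707107]] × [-1, -5]ᵀ ≈ [-2.8284, 4.2426]ᵀ
Result: (-2.8284, 4.2426)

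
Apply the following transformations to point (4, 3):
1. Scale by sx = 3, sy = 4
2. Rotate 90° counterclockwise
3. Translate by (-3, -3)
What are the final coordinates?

Step 1: Scale → (12, 12)
Step 2: Rotate 90° → (-12, 12)
Step 3: Translate → (-15, 9)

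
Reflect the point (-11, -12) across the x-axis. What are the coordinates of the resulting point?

Reflection across x-axis: (-11, -12) → (-11, 12)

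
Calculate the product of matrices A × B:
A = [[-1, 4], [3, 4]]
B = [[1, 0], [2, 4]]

Matrix multiplication:
C[0][0] = -1×1 + 4×2 = 7
C[0][1] = -1×0 + 4×4 = 16
C[1][0] = 3×1 + 4×2 = 11
C[1][1] = 3×0 + 4×4 = 16
Result: [[7, 16], [11, 16]]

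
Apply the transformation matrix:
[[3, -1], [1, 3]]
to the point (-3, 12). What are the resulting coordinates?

Matrix multiplication:
[[3, -1], [1, 3]] × [-3, 12]ᵀ
= [(3)(-3) + (-1)(12), (1)(-3) + (3)(12)]ᵀ
= [-21, 33]ᵀ
Result: (-21, 33)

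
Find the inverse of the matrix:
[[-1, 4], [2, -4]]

For [[a,b],[c,d]], inverse = (1/det)·[[d,-b],[-c,a]]
det = (-1)(-4) - (4)(2) = 4 - 8 = -4
Inverse = (1/-4)·[[-4, -4], [-2, -1]]
= [[1, 1], [1/2, 1/4]]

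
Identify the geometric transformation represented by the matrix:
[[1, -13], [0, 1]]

This matrix represents: horizontal shear with factor -13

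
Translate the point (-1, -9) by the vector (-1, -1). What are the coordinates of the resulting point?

Translation by (-1, -1) (homogeneous matrix [[1, 0, -1], [0, 1, -1], [0, 0, 1]]):
x' = -1 + -1 = -2
y' = -9 + -1 = -10
Result: (-2, -10)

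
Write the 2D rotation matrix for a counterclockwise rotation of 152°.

Rotation matrix formula: [[cos θ, -sin θ], [sin θ, cos θ]]
For θ = 152°:
cos(152°) = -0.8829
sin(152°) = 0.4695
Result: [[-0.8829, -0.4695], [0.4695, -0.8829]]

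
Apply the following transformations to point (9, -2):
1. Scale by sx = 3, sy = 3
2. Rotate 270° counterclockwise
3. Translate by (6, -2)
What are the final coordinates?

Step 1: Scale → (27, -6)
Step 2: Rotate 270° → (-6, -27)
Step 3: Translate → (0, -29)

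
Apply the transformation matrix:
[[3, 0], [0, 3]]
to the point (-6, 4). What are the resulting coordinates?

Matrix multiplication:
[[3, 0], [0, 3]] × [-6, 4]ᵀ
= [(3)(-6) + (0)(4), (0)(-6) + (3)(4)]ᵀ
= [-18, 12]ᵀ
Result: (-18, 12)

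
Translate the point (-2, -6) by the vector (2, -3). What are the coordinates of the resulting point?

Translation by (2, -3) (homogeneous matrix [[1, 0, 2], [0, 1, -3], [0, 0, 1]]):
x' = -2 + 2 = 0
y' = -6 + -3 = -9
Result: (0, -9)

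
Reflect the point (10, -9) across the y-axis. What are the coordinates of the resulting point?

Reflection across y-axis: (10, -9) → (-10, -9)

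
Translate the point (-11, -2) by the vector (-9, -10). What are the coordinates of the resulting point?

Translation by (-9, -10) (homogeneous matrix [[1, 0, -9], [0, 1, -10], [0, 0, 1]]):
x' = -11 + -9 = -20
y' = -2 + -10 = -12
Result: (-20, -12)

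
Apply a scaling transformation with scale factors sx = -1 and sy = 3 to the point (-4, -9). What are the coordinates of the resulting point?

Scaling matrix:
[[-1, 0], [0, 3]]
Result: (-4 × -1, -9 × 3) = (4, -27)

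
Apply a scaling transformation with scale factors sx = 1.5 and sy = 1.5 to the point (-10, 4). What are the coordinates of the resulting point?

Scaling matrix:
[[1.50, 0], [0, 1.50]]
Result: (-10 × 1.5, 4 × 1.5) = (-15, 6)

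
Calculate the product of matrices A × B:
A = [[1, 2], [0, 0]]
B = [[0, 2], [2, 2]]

Matrix multiplication:
C[0][0] = 1×0 + 2×2 = 4
C[0][1] = 1×2 + 2×2 = 6
C[1][0] = 0×0 + 0×2 = 0
C[1][1] = 0×2 + 0×2 = 0
Result: [[4, 6], [0, 0]]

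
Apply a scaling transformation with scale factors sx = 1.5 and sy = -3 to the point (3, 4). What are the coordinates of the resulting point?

Scaling matrix:
[[1.50, 0], [0, -3]]
Result: (3 × 1.5, 4 × -3) = (4.5, -12)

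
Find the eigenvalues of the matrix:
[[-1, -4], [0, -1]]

Characteristic equation: det(A - λI) = 0
λ² - (trace)λ + (det) = 0
trace = -1 + -1 = -2, det = (-1)(-1) - (-4)(0) = 1
λ² - (-2)λ + (1) = 0
λ = (-2 ± √((-2)² - 4·(1))) / 2 = (-2 ± √0) / 2
Solving: λ = -1, -1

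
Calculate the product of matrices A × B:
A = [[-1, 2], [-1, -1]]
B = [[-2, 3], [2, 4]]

Matrix multiplication:
C[0][0] = -1×-2 + 2×2 = 6
C[0][1] = -1×3 + 2×4 = 5
C[1][0] = -1×-2 + -1×2 = 0
C[1][1] = -1×3 + -1×4 = -7
Result: [[6, 5], [0, -7]]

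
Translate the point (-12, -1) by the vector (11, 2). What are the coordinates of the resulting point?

Translation by (11, 2) (homogeneous matrix [[1, 0, 11], [0, 1, 2], [0, 0, 1]]):
x' = -12 + 11 = -1
y' = -1 + 2 = 1
Result: (-1, 1)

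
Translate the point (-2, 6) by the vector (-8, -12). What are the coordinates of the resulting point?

Translation by (-8, -12) (homogeneous matrix [[1, 0, -8], [0, 1, -12], [0, 0, 1]]):
x' = -2 + -8 = -10
y' = 6 + -12 = -6
Result: (-10, -6)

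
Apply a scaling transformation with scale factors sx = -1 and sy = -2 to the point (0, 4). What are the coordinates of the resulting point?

Scaling matrix:
[[-1, 0], [0, -2]]
Result: (0 × -1, 4 × -2) = (0, -8)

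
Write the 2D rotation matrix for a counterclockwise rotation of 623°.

Rotation matrix formula: [[cos θ, -sin θ], [sin θ, cos θ]]
For θ = 623°:
cos(623°) = -0.1219
sin(623°) = -0.9925
Result: [[-0.1219, 0.9925], [-0.9925, -0.1219]]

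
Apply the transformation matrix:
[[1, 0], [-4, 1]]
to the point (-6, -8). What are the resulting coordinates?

Matrix multiplication:
[[1, 0], [-4, 1]] × [-6, -8]ᵀ
= [(1)(-6) + (0)(-8), (-4)(-6) + (1)(-8)]ᵀ
= [-6, 16]ᵀ
Result: (-6, 16)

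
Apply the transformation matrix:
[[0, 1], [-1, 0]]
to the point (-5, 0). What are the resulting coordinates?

Matrix multiplication:
[[0, 1], [-1, 0]] × [-5, 0]ᵀ
= [(0)(-5) + (1)(0), (-1)(-5) + (0)(0)]ᵀ
= [0, 5]ᵀ
Result: (0, 5)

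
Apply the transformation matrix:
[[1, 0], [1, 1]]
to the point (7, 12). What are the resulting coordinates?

Matrix multiplication:
[[1, 0], [1, 1]] × [7, 12]ᵀ
= [(1)(7) + (0)(12), (1)(7) + (1)(12)]ᵀ
= [7, 19]ᵀ
Result: (7, 19)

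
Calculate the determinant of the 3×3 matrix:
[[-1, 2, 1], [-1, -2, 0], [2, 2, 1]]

Expansion along first row:
det = -1·det([[-2,0],[2,1]]) - 2·det([[-1,0],[2,1]]) + 1·det([[-1,-2],[2,2]])
    = -1·(-2·1 - 0·2) - 2·(-1·1 - 0·2) + 1·(-1·2 - -2·2)
    = -1·-2 - 2·-1 + 1·2
    = 2 + 2 + 2 = 6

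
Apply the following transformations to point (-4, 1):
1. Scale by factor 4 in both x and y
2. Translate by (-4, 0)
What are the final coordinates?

Step 1: Scale (-4, 1) by 4 → (-16, 4)
Step 2: Translate by (-4, 0) → (-20, 4)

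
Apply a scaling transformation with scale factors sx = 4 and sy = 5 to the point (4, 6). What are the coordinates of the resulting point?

Scaling matrix:
[[4, 0], [0, 5]]
Result: (4 × 4, 6 × 5) = (16, 30)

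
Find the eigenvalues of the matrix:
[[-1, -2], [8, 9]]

Characteristic equation: det(A - λI) = 0
λ² - (trace)λ + (det) = 0
trace = -1 + 9 = 8, det = (-1)(9) - (-2)(8) = 7
λ² - (8)λ + (7) = 0
λ = (8 ± √((8)² - 4·(7))) / 2 = (8 ± √36) / 2
Solving: λ = 1, 7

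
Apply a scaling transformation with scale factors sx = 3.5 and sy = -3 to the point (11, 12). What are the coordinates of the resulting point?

Scaling matrix:
[[3.50, 0], [0, -3]]
Result: (11 × 3.5, 12 × -3) = (38.5, -36)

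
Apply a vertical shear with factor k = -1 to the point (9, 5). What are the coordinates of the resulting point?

Shear matrix for vertical shear with factor k = -1:
[[1, 0], [-1, 1]]
Result: (9, 5) → (9, -4)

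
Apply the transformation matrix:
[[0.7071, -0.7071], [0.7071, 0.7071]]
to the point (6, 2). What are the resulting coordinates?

Matrix multiplication:
[[0.7071, -0.7071], [0.7071, 0.7071]] × [6, 2]ᵀ
= [(0.7071)(6) + (-0.7071)(2), (0.7071)(6) + (0.7071)(2)]ᵀ
= [2.8284, 5.6568]ᵀ
Result: (2.8284, 5.6568)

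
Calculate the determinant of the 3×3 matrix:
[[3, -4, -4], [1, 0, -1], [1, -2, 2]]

Expansion along first row:
det = 3·det([[0,-1],[-2,2]]) - -4·det([[1,-1],[1,2]]) + -4·det([[1,0],[1,-2]])
    = 3·(0·2 - -1·-2) - -4·(1·2 - -1·1) + -4·(1·-2 - 0·1)
    = 3·-2 - -4·3 + -4·-2
    = -6 + 12 + 8 = 14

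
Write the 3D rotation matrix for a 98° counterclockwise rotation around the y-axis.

Rotation matrix for counterclockwise 98° around y-axis:
cos(98°) = -0.1392, sin(98°) = 0.9903
Result: [[-0.1392, 0, 0.9903], [0, 1, 0], [-0.9903, 0, -0.1392]]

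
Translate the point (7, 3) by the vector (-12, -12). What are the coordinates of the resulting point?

Translation by (-12, -12) (homogeneous matrix [[1, 0, -12], [0, 1, -12], [0, 0, 1]]):
x' = 7 + -12 = -5
y' = 3 + -12 = -9
Result: (-5, -9)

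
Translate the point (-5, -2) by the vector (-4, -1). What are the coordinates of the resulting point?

Translation by (-4, -1) (homogeneous matrix [[1, 0, -4], [0, 1, -1], [0, 0, 1]]):
x' = -5 + -4 = -9
y' = -2 + -1 = -3
Result: (-9, -3)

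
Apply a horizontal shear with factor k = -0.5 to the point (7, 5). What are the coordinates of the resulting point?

Shear matrix for horizontal shear with factor k = -0.5:
[[1, -0.50], [0, 1]]
Result: (7, 5) → (4.5, 5)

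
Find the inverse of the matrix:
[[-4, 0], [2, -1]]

For [[a,b],[c,d]], inverse = (1/det)·[[d,-b],[-c,a]]
det = (-4)(-1) - (0)(2) = 4 - 0 = 4
Inverse = (1/4)·[[-1, 0], [-2, -4]]
= [[-1/4, 0], [-1/2, -1]]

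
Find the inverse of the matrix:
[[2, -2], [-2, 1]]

For [[a,b],[c,d]], inverse = (1/det)·[[d,-b],[-c,a]]
det = (2)(1) - (-2)(-2) = 2 - 4 = -2
Inverse = (1/-2)·[[1, 2], [2, 2]]
= [[-1/2, -1], [-1, -1]]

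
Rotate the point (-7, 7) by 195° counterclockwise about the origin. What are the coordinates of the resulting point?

Rotation matrix for 195°: [[cos 195°, -sin 195°], [sin 195°, cos 195°]] ≈ [[-0.965926, 0.258819], [-0.258819, -0.965926]]
[[-0.965926, 0.258819], [-0.258819, -0.965926]] × [-7, 7]ᵀ ≈ [8.5732, -4.9497]ᵀ
Result: (8.5732, -4.9497)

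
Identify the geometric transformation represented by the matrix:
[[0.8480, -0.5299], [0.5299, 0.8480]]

This matrix represents: rotation by 32° counterclockwise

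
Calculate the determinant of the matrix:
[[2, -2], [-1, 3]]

For a 2×2 matrix [[a, b], [c, d]], det = ad - bc
det = (2)(3) - (-2)(-1) = 6 - 2 = 4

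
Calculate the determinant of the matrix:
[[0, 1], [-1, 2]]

For a 2×2 matrix [[a, b], [c, d]], det = ad - bc
det = (0)(2) - (1)(-1) = 0 - -1 = 1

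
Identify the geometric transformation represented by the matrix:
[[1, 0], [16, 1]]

This matrix represents: vertical shear with factor 16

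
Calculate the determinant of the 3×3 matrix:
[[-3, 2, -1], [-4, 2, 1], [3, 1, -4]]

Expansion along first row:
det = -3·det([[2,1],[1,-4]]) - 2·det([[-4,1],[3,-4]]) + -1·det([[-4,2],[3,1]])
    = -3·(2·-4 - 1·1) - 2·(-4·-4 - 1·3) + -1·(-4·1 - 2·3)
    = -3·-9 - 2·13 + -1·-10
    = 27 + -26 + 10 = 11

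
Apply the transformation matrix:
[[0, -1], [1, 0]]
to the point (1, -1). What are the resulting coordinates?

Matrix multiplication:
[[0, -1], [1, 0]] × [1, -1]ᵀ
= [(0)(1) + (-1)(-1), (1)(1) + (0)(-1)]ᵀ
= [1, 1]ᵀ
Result: (1, 1)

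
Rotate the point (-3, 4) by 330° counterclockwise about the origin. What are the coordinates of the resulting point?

Rotation matrix for 330°: [[cos 330°, -sin 330°], [sin 330°, cos 330°]] ≈ [[0.866025, 0.500000], [-0.500000, 0.866025]]
[[0.866025, 0.500000], [-0.500000, 0.866025]] × [-3, 4]ᵀ ≈ [-0.5981, 4.9641]ᵀ
Result: (-0.5981, 4.9641)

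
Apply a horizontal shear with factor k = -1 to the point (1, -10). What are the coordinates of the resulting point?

Shear matrix for horizontal shear with factor k = -1:
[[1, -1], [0, 1]]
Result: (1, -10) → (11, -10)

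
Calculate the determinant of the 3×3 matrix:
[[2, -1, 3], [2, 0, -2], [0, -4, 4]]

Expansion along first row:
det = 2·det([[0,-2],[-4,4]]) - -1·det([[2,-2],[0,4]]) + 3·det([[2,0],[0,-4]])
    = 2·(0·4 - -2·-4) - -1·(2·4 - -2·0) + 3·(2·-4 - 0·0)
    = 2·-8 - -1·8 + 3·-8
    = -16 + 8 + -24 = -32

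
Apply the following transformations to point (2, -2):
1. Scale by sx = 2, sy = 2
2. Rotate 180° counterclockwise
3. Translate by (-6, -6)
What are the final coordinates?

Step 1: Scale → (4, -4)
Step 2: Rotate 180° → (-4, 4)
Step 3: Translate → (-10, -2)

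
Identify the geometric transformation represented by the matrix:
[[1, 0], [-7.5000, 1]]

This matrix represents: vertical shear with factor -7.5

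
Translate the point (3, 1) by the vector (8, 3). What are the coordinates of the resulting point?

Translation by (8, 3) (homogeneous matrix [[1, 0, 8], [0, 1, 3], [0, 0, 1]]):
x' = 3 + 8 = 11
y' = 1 + 3 = 4
Result: (11, 4)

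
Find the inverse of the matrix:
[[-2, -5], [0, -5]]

For [[a,b],[c,d]], inverse = (1/det)·[[d,-b],[-c,a]]
det = (-2)(-5) - (-5)(0) = 10 - 0 = 10
Inverse = (1/10)·[[-5, 5], [0, -2]]
= [[-1/2, 1/2], [0, -1/5]]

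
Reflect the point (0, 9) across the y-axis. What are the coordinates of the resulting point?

Reflection across y-axis: (0, 9) → (0, 9)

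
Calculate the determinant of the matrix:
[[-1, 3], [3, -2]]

For a 2×2 matrix [[a, b], [c, d]], det = ad - bc
det = (-1)(-2) - (3)(3) = 2 - 9 = -7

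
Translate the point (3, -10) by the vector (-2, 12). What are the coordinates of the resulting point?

Translation by (-2, 12) (homogeneous matrix [[1, 0, -2], [0, 1, 12], [0, 0, 1]]):
x' = 3 + -2 = 1
y' = -10 + 12 = 2
Result: (1, 2)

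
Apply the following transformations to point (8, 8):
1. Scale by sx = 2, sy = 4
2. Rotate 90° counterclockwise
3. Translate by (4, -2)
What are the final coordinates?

Step 1: Scale → (16, 32)
Step 2: Rotate 90° → (-32, 16)
Step 3: Translate → (-28, 14)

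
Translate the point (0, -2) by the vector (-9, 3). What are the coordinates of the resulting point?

Translation by (-9, 3) (homogeneous matrix [[1, 0, -9], [0, 1, 3], [0, 0, 1]]):
x' = 0 + -9 = -9
y' = -2 + 3 = 1
Result: (-9, 1)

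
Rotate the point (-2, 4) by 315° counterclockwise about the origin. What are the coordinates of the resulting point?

Rotation matrix for 315°: [[cos 315°, -sin 315°], [sin 315°, cos 315°]] ≈ [[0.707107, 0.707107], [-0.707107, 0.707107]]
[[0.707107, 0.707107], [-0.707107, 0.707107]] × [-2, 4]ᵀ ≈ [1.4142, 4.2426]ᵀ
Result: (1.4142, 4.2426)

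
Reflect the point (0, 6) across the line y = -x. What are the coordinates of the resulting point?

Reflection across line y = -x: (0, 6) → (-6, 0)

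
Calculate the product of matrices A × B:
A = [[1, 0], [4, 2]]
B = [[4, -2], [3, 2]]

Matrix multiplication:
C[0][0] = 1×4 + 0×3 = 4
C[0][1] = 1×-2 + 0×2 = -2
C[1][0] = 4×4 + 2×3 = 22
C[1][1] = 4×-2 + 2×2 = -4
Result: [[4, -2], [22, -4]]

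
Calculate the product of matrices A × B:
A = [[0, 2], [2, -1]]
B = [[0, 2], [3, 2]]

Matrix multiplication:
C[0][0] = 0×0 + 2×3 = 6
C[0][1] = 0×2 + 2×2 = 4
C[1][0] = 2×0 + -1×3 = -3
C[1][1] = 2×2 + -1×2 = 2
Result: [[6, 4], [-3, 2]]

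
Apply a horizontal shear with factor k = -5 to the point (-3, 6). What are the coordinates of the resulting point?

Shear matrix for horizontal shear with factor k = -5:
[[1, -5], [0, 1]]
Result: (-3, 6) → (-33, 6)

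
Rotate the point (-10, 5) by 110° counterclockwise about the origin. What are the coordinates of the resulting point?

Rotation matrix for 110°: [[cos 110°, -sin 110°], [sin 110°, cos 110°]] ≈ [[-0.342020, -0.939693], [0.939693, -0.342020]]
[[-0.342020, -0.939693], [0.939693, -0.342020]] × [-10, 5]ᵀ ≈ [-1.2783, -11.1070]ᵀ
Result: (-1.2783, -11.1070)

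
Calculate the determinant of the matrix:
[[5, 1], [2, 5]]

For a 2×2 matrix [[a, b], [c, d]], det = ad - bc
det = (5)(5) - (1)(2) = 25 - 2 = 23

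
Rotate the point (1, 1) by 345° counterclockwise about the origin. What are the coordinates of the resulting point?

Rotation matrix for 345°: [[cos 345°, -sin 345°], [sin 345°, cos 345°]] ≈ [[0.965926, 0.258819], [-0.258819, 0.965926]]
[[0.965926, 0.258819], [-0.258819, 0.965926]] × [1, 1]ᵀ ≈ [1.2247, 0.7071]ᵀ
Result: (1.2247, 0.7071)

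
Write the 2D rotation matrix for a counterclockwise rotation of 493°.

Rotation matrix formula: [[cos θ, -sin θ], [sin θ, cos θ]]
For θ = 493°:
cos(493°) = -0.6820
sin(493°) = 0.7314
Result: [[-0.6820, -0.7314], [0.7314, -0.6820]]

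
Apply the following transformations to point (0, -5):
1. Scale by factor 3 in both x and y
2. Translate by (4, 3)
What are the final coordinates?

Step 1: Scale (0, -5) by 3 → (0, -15)
Step 2: Translate by (4, 3) → (4, -12)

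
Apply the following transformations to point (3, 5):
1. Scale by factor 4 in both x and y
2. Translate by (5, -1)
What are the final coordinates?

Step 1: Scale (3, 5) by 4 → (12, 20)
Step 2: Translate by (5, -1) → (17, 19)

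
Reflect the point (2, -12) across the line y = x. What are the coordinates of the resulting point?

Reflection across line y = x: (2, -12) → (-12, 2)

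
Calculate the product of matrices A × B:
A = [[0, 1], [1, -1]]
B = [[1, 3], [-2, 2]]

Matrix multiplication:
C[0][0] = 0×1 + 1×-2 = -2
C[0][1] = 0×3 + 1×2 = 2
C[1][0] = 1×1 + -1×-2 = 3
C[1][1] = 1×3 + -1×2 = 1
Result: [[-2, 2], [3, 1]]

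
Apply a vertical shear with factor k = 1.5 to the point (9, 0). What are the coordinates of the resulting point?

Shear matrix for vertical shear with factor k = 1.5:
[[1, 0], [1.50, 1]]
Result: (9, 0) → (9, 13.5)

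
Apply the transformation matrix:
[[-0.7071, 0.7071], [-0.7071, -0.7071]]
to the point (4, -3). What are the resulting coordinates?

Matrix multiplication:
[[-0.7071, 0.7071], [-0.7071, -0.7071]] × [4, -3]ᵀ
= [(-0.7071)(4) + (0.7071)(-3), (-0.7071)(4) + (-0.7071)(-3)]ᵀ
= [-4.9497, -0.7071]ᵀ
Result: (-4.9497, -0.7071)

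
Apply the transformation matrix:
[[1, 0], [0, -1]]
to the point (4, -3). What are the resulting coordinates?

Matrix multiplication:
[[1, 0], [0, -1]] × [4, -3]ᵀ
= [(1)(4) + (0)(-3), (0)(4) + (-1)(-3)]ᵀ
= [4, 3]ᵀ
Result: (4, 3)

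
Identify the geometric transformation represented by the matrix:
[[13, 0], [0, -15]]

This matrix represents: non-uniform scaling by sx = 13, sy = -15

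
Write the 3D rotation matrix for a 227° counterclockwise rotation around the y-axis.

Rotation matrix for counterclockwise 227° around y-axis:
cos(227°) = -0.6820, sin(227°) = -0.7314
Result: [[-0.6820, 0, -0.7314], [0, 1, 0], [0.7314, 0, -0.6820]]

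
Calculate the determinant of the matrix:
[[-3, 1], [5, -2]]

For a 2×2 matrix [[a, b], [c, d]], det = ad - bc
det = (-3)(-2) - (1)(5) = 6 - 5 = 1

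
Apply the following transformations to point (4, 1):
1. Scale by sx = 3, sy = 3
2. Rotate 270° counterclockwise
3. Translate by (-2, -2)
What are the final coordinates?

Step 1: Scale → (12, 3)
Step 2: Rotate 270° → (3, -12)
Step 3: Translate → (1, -14)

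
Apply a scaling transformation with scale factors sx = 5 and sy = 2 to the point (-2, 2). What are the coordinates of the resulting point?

Scaling matrix:
[[5, 0], [0, 2]]
Result: (-2 × 5, 2 × 2) = (-10, 4)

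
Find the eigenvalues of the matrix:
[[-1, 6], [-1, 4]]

Characteristic equation: det(A - λI) = 0
λ² - (trace)λ + (det) = 0
trace = -1 + 4 = 3, det = (-1)(4) - (6)(-1) = 2
λ² - (3)λ + (2) = 0
λ = (3 ± √((3)² - 4·(2))) / 2 = (3 ± √1) / 2
Solving: λ = 1, 2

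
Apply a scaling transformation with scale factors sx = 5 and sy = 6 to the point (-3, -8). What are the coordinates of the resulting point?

Scaling matrix:
[[5, 0], [0, 6]]
Result: (-3 × 5, -8 × 6) = (-15, -48)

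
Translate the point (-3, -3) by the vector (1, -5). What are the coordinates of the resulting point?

Translation by (1, -5) (homogeneous matrix [[1, 0, 1], [0, 1, -5], [0, 0, 1]]):
x' = -3 + 1 = -2
y' = -3 + -5 = -8
Result: (-2, -8)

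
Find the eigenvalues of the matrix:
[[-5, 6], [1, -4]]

Characteristic equation: det(A - λI) = 0
λ² - (trace)λ + (det) = 0
trace = -5 + -4 = -9, det = (-5)(-4) - (6)(1) = 14
λ² - (-9)λ + (14) = 0
λ = (-9 ± √((-9)² - 4·(14))) / 2 = (-9 ± √25) / 2
Solving: λ = -7, -2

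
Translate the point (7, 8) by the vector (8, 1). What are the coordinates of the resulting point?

Translation by (8, 1) (homogeneous matrix [[1, 0, 8], [0, 1, 1], [0, 0, 1]]):
x' = 7 + 8 = 15
y' = 8 + 1 = 9
Result: (15, 9)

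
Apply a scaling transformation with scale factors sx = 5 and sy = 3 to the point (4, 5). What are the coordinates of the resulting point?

Scaling matrix:
[[5, 0], [0, 3]]
Result: (4 × 5, 5 × 3) = (20, 15)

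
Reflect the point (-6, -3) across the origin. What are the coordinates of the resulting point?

Reflection across origin: (-6, -3) → (6, 3)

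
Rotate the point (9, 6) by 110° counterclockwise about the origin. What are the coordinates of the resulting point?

Rotation matrix for 110°: [[cos 110°, -sin 110°], [sin 110°, cos 110°]] ≈ [[-0.342020, -0.939693], [0.939693, -0.342020]]
[[-0.342020, -0.939693], [0.939693, -0.342020]] × [9, 6]ᵀ ≈ [-8.7163, 6.4051]ᵀ
Result: (-8.7163, 6.4051)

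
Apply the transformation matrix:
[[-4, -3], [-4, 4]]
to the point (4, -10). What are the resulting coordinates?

Matrix multiplication:
[[-4, -3], [-4, 4]] × [4, -10]ᵀ
= [(-4)(4) + (-3)(-10), (-4)(4) + (4)(-10)]ᵀ
= [14, -56]ᵀ
Result: (14, -56)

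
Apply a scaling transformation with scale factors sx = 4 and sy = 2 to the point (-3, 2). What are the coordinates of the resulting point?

Scaling matrix:
[[4, 0], [0, 2]]
Result: (-3 × 4, 2 × 2) = (-12, 4)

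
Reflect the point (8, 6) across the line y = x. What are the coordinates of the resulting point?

Reflection across line y = x: (8, 6) → (6, 8)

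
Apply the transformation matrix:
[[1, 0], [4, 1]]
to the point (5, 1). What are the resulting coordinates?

Matrix multiplication:
[[1, 0], [4, 1]] × [5, 1]ᵀ
= [(1)(5) + (0)(1), (4)(5) + (1)(1)]ᵀ
= [5, 21]ᵀ
Result: (5, 21)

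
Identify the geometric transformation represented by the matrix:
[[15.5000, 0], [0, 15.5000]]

This matrix represents: uniform scaling by factor 15.5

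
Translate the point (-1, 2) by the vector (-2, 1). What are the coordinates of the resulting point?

Translation by (-2, 1) (homogeneous matrix [[1, 0, -2], [0, 1, 1], [0, 0, 1]]):
x' = -1 + -2 = -3
y' = 2 + 1 = 3
Result: (-3, 3)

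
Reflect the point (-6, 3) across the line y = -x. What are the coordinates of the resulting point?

Reflection across line y = -x: (-6, 3) → (-3, 6)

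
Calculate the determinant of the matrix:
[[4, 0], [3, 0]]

For a 2×2 matrix [[a, b], [c, d]], det = ad - bc
det = (4)(0) - (0)(3) = 0 - 0 = 0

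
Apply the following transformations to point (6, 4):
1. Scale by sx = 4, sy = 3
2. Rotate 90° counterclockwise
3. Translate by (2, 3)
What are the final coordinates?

Step 1: Scale → (24, 12)
Step 2: Rotate 90° → (-12, 24)
Step 3: Translate → (-10, 27)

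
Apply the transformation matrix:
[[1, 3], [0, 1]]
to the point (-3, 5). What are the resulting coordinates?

Matrix multiplication:
[[1, 3], [0, 1]] × [-3, 5]ᵀ
= [(1)(-3) + (3)(5), (0)(-3) + (1)(5)]ᵀ
= [12, 5]ᵀ
Result: (12, 5)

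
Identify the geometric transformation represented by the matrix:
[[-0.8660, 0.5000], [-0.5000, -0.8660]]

This matrix represents: rotation by 210° counterclockwise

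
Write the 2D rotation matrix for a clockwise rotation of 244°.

Rotation matrix formula: [[cos θ, -sin θ], [sin θ, cos θ]]
A clockwise rotation by 244° is equivalent to a counterclockwise rotation by -244°.
For θ = -244°:
cos(-244°) = -0.4384
sin(-244°) = 0.8988
Result: [[-0.4384, -0.8988], [0.8988, -0.4384]]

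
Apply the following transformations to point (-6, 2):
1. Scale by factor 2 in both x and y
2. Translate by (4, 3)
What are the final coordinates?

Step 1: Scale (-6, 2) by 2 → (-12, 4)
Step 2: Translate by (4, 3) → (-8, 7)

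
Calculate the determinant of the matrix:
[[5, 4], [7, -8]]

For a 2×2 matrix [[a, b], [c, d]], det = ad - bc
det = (5)(-8) - (4)(7) = -40 - 28 = -68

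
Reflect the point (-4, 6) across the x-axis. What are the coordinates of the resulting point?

Reflection across x-axis: (-4, 6) → (-4, -6)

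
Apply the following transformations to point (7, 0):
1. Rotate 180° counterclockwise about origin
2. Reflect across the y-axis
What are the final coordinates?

Step 1: Rotate 180° → (-7, 0)
Step 2: Reflect across y-axis → (7, 0)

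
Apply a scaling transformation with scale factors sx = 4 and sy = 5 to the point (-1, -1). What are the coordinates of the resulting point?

Scaling matrix:
[[4, 0], [0, 5]]
Result: (-1 × 4, -1 × 5) = (-4, -5)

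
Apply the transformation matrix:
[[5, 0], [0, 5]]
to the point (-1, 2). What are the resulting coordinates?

Matrix multiplication:
[[5, 0], [0, 5]] × [-1, 2]ᵀ
= [(5)(-1) + (0)(2), (0)(-1) + (5)(2)]ᵀ
= [-5, 10]ᵀ
Result: (-5, 10)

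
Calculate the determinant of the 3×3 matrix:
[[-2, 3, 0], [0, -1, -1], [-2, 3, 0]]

Expansion along first row:
det = -2·det([[-1,-1],[3,0]]) - 3·det([[0,-1],[-2,0]]) + 0·det([[0,-1],[-2,3]])
    = -2·(-1·0 - -1·3) - 3·(0·0 - -1·-2) + 0·(0·3 - -1·-2)
    = -2·3 - 3·-2 + 0·-2
    = -6 + 6 + 0 = 0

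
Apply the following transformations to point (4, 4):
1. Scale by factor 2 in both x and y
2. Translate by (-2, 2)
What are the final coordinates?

Step 1: Scale (4, 4) by 2 → (8, 8)
Step 2: Translate by (-2, 2) → (6, 10)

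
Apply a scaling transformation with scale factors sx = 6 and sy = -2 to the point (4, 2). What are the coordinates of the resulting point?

Scaling matrix:
[[6, 0], [0, -2]]
Result: (4 × 6, 2 × -2) = (24, -4)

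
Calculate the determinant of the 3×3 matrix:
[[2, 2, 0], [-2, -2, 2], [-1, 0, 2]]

Expansion along first row:
det = 2·det([[-2,2],[0,2]]) - 2·det([[-2,2],[-1,2]]) + 0·det([[-2,-2],[-1,0]])
    = 2·(-2·2 - 2·0) - 2·(-2·2 - 2·-1) + 0·(-2·0 - -2·-1)
    = 2·-4 - 2·-2 + 0·-2
    = -8 + 4 + 0 = -4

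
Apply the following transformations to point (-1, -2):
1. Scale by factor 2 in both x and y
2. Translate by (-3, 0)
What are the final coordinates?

Step 1: Scale (-1, -2) by 2 → (-2, -4)
Step 2: Translate by (-3, 0) → (-5, -4)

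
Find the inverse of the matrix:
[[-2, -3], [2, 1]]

For [[a,b],[c,d]], inverse = (1/det)·[[d,-b],[-c,a]]
det = (-2)(1) - (-3)(2) = -2 - -6 = 4
Inverse = (1/4)·[[1, 3], [-2, -2]]
= [[1/4, 3/4], [-1/2, -1/2]]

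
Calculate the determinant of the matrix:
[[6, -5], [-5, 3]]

For a 2×2 matrix [[a, b], [c, d]], det = ad - bc
det = (6)(3) - (-5)(-5) = 18 - 25 = -7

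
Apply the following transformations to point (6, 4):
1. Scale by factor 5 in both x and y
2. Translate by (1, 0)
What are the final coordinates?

Step 1: Scale (6, 4) by 5 → (30, 20)
Step 2: Translate by (1, 0) → (31, 20)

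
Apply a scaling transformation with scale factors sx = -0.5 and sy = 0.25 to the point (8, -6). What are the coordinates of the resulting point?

Scaling matrix:
[[-0.50, 0], [0, 0.25]]
Result: (8 × -0.5, -6 × 0.25) = (-4, -1.5)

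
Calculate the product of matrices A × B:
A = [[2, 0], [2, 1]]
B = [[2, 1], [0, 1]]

Matrix multiplication:
C[0][0] = 2×2 + 0×0 = 4
C[0][1] = 2×1 + 0×1 = 2
C[1][0] = 2×2 + 1×0 = 4
C[1][1] = 2×1 + 1×1 = 3
Result: [[4, 2], [4, 3]]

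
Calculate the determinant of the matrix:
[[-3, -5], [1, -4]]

For a 2×2 matrix [[a, b], [c, d]], det = ad - bc
det = (-3)(-4) - (-5)(1) = 12 - -5 = 17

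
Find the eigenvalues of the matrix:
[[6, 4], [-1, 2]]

Characteristic equation: det(A - λI) = 0
λ² - (trace)λ + (det) = 0
trace = 6 + 2 = 8, det = (6)(2) - (4)(-1) = 16
λ² - (8)λ + (16) = 0
λ = (8 ± √((8)² - 4·(16))) / 2 = (8 ± √0) / 2
Solving: λ = 4, 4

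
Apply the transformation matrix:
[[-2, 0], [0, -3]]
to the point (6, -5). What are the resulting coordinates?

Matrix multiplication:
[[-2, 0], [0, -3]] × [6, -5]ᵀ
= [(-2)(6) + (0)(-5), (0)(6) + (-3)(-5)]ᵀ
= [-12, 15]ᵀ
Result: (-12, 15)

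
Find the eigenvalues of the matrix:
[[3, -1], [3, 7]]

Characteristic equation: det(A - λI) = 0
λ² - (trace)λ + (det) = 0
trace = 3 + 7 = 10, det = (3)(7) - (-1)(3) = 24
λ² - (10)λ + (24) = 0
λ = (10 ± √((10)² - 4·(24))) / 2 = (10 ± √4) / 2
Solving: λ = 4, 6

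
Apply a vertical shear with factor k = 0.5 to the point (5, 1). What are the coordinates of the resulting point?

Shear matrix for vertical shear with factor k = 0.5:
[[1, 0], [0.50, 1]]
Result: (5, 1) → (5, 3.5)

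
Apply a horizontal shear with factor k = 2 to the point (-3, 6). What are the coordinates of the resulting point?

Shear matrix for horizontal shear with factor k = 2:
[[1, 2], [0, 1]]
Result: (-3, 6) → (9, 6)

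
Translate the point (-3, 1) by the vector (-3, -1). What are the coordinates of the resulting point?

Translation by (-3, -1) (homogeneous matrix [[1, 0, -3], [0, 1, -1], [0, 0, 1]]):
x' = -3 + -3 = -6
y' = 1 + -1 = 0
Result: (-6, 0)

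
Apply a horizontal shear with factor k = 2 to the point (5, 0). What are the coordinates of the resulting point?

Shear matrix for horizontal shear with factor k = 2:
[[1, 2], [0, 1]]
Result: (5, 0) → (5, 0)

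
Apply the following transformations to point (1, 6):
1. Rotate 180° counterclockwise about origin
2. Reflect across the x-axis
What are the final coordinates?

Step 1: Rotate 180° → (-1, -6)
Step 2: Reflect across x-axis → (-1, 6)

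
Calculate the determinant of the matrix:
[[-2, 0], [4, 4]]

For a 2×2 matrix [[a, b], [c, d]], det = ad - bc
det = (-2)(4) - (0)(4) = -8 - 0 = -8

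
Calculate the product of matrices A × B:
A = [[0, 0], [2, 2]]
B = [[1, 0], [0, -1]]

Matrix multiplication:
C[0][0] = 0×1 + 0×0 = 0
C[0][1] = 0×0 + 0×-1 = 0
C[1][0] = 2×1 + 2×0 = 2
C[1][1] = 2×0 + 2×-1 = -2
Result: [[0, 0], [2, -2]]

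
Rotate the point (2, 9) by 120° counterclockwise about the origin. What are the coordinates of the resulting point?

Rotation matrix for 120°: [[cos 120°, -sin 120°], [sin 120°, cos 120°]] ≈ [[-0.500000, -0.866025], [0.866025, -0.500000]]
[[-0.500000, -0.866025], [0.866025, -0.500000]] × [2, 9]ᵀ ≈ [-8.7942, -2.7679]ᵀ
Result: (-8.7942, -2.7679)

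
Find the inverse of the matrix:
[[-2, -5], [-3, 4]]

For [[a,b],[c,d]], inverse = (1/det)·[[d,-b],[-c,a]]
det = (-2)(4) - (-5)(-3) = -8 - 15 = -23
Inverse = (1/-23)·[[4, 5], [3, -2]]
= [[-4/23, -5/23], [-3/23, 2/23]]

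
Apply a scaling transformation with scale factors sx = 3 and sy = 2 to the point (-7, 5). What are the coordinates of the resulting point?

Scaling matrix:
[[3, 0], [0, 2]]
Result: (-7 × 3, 5 × 2) = (-21, 10)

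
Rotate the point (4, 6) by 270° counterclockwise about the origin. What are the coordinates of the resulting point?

Rotation matrix for 270°: [[cos 270°, -sin 270°], [sin 270°, cos 270°]] = [[0, 1], [-1, 0]]
[[0, 1], [-1, 0]] × [4, 6]ᵀ = [6, -4]ᵀ
Result: (6, -4)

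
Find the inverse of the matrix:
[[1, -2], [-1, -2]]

For [[a,b],[c,d]], inverse = (1/det)·[[d,-b],[-c,a]]
det = (1)(-2) - (-2)(-1) = -2 - 2 = -4
Inverse = (1/-4)·[[-2, 2], [1, 1]]
= [[1/2, -1/2], [-1/4, -1/4]]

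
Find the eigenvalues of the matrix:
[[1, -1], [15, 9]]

Characteristic equation: det(A - λI) = 0
λ² - (trace)λ + (det) = 0
trace = 1 + 9 = 10, det = (1)(9) - (-1)(15) = 24
λ² - (10)λ + (24) = 0
λ = (10 ± √((10)² - 4·(24))) / 2 = (10 ± √4) / 2
Solving: λ = 4, 6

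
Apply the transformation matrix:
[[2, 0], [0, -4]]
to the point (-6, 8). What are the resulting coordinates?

Matrix multiplication:
[[2, 0], [0, -4]] × [-6, 8]ᵀ
= [(2)(-6) + (0)(8), (0)(-6) + (-4)(8)]ᵀ
= [-12, -32]ᵀ
Result: (-12, -32)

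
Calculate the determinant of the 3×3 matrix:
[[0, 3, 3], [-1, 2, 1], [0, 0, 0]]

Expansion along first row:
det = 0·det([[2,1],[0,0]]) - 3·det([[-1,1],[0,0]]) + 3·det([[-1,2],[0,0]])
    = 0·(2·0 - 1·0) - 3·(-1·0 - 1·0) + 3·(-1·0 - 2·0)
    = 0·0 - 3·0 + 3·0
    = 0 + 0 + 0 = 0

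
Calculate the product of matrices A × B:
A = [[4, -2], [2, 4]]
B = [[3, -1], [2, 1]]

Matrix multiplication:
C[0][0] = 4×3 + -2×2 = 8
C[0][1] = 4×-1 + -2×1 = -6
C[1][0] = 2×3 + 4×2 = 14
C[1][1] = 2×-1 + 4×1 = 2
Result: [[8, -6], [14, 2]]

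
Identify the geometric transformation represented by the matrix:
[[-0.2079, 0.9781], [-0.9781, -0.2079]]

This matrix represents: rotation by 258° counterclockwise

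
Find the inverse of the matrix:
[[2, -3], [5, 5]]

For [[a,b],[c,d]], inverse = (1/det)·[[d,-b],[-c,a]]
det = (2)(5) - (-3)(5) = 10 - -15 = 25
Inverse = (1/25)·[[5, 3], [-5, 2]]
= [[1/5, 3/25], [-1/5, 2/25]]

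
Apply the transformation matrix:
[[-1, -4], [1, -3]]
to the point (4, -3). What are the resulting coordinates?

Matrix multiplication:
[[-1, -4], [1, -3]] × [4, -3]ᵀ
= [(-1)(4) + (-4)(-3), (1)(4) + (-3)(-3)]ᵀ
= [8, 13]ᵀ
Result: (8, 13)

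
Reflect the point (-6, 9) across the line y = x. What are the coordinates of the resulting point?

Reflection across line y = x: (-6, 9) → (9, -6)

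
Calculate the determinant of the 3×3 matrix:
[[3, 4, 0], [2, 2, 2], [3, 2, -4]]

Expansion along first row:
det = 3·det([[2,2],[2,-4]]) - 4·det([[2,2],[3,-4]]) + 0·det([[2,2],[3,2]])
    = 3·(2·-4 - 2·2) - 4·(2·-4 - 2·3) + 0·(2·2 - 2·3)
    = 3·-12 - 4·-14 + 0·-2
    = -36 + 56 + 0 = 20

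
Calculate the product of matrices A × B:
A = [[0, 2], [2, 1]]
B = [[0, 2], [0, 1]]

Matrix multiplication:
C[0][0] = 0×0 + 2×0 = 0
C[0][1] = 0×2 + 2×1 = 2
C[1][0] = 2×0 + 1×0 = 0
C[1][1] = 2×2 + 1×1 = 5
Result: [[0, 2], [0, 5]]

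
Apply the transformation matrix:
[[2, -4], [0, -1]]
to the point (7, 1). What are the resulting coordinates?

Matrix multiplication:
[[2, -4], [0, -1]] × [7, 1]ᵀ
= [(2)(7) + (-4)(1), (0)(7) + (-1)(1)]ᵀ
= [10, -1]ᵀ
Result: (10, -1)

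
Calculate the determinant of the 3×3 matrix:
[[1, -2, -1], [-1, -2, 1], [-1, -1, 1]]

Expansion along first row:
det = 1·det([[-2,1],[-1,1]]) - -2·det([[-1,1],[-1,1]]) + -1·det([[-1,-2],[-1,-1]])
    = 1·(-2·1 - 1·-1) - -2·(-1·1 - 1·-1) + -1·(-1·-1 - -2·-1)
    = 1·-1 - -2·0 + -1·-1
    = -1 + 0 + 1 = 0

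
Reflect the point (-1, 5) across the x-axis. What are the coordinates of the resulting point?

Reflection across x-axis: (-1, 5) → (-1, -5)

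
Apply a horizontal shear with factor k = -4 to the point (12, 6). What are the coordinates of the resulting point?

Shear matrix for horizontal shear with factor k = -4:
[[1, -4], [0, 1]]
Result: (12, 6) → (-12, 6)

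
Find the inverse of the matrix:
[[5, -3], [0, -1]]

For [[a,b],[c,d]], inverse = (1/det)·[[d,-b],[-c,a]]
det = (5)(-1) - (-3)(0) = -5 - 0 = -5
Inverse = (1/-5)·[[-1, 3], [0, 5]]
= [[1/5, -3/5], [0, -1]]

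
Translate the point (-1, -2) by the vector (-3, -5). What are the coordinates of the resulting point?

Translation by (-3, -5) (homogeneous matrix [[1, 0, -3], [0, 1, -5], [0, 0, 1]]):
x' = -1 + -3 = -4
y' = -2 + -5 = -7
Result: (-4, -7)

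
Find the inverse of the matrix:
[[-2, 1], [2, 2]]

For [[a,b],[c,d]], inverse = (1/det)·[[d,-b],[-c,a]]
det = (-2)(2) - (1)(2) = -4 - 2 = -6
Inverse = (1/-6)·[[2, -1], [-2, -2]]
= [[-1/3, 1/6], [1/3, 1/3]]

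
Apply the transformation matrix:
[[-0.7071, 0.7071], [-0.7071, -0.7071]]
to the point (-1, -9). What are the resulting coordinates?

Matrix multiplication:
[[-0.7071, 0.7071], [-0.7071, -0.7071]] × [-1, -9]ᵀ
= [(-0.7071)(-1) + (0.7071)(-9), (-0.7071)(-1) + (-0.7071)(-9)]ᵀ
= [-5.6568, 7.0710]ᵀ
Result: (-5.6568, 7.0710)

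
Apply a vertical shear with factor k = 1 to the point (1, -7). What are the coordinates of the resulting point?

Shear matrix for vertical shear with factor k = 1:
[[1, 0], [1, 1]]
Result: (1, -7) → (1, -6)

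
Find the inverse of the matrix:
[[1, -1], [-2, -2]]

For [[a,b],[c,d]], inverse = (1/det)·[[d,-b],[-c,a]]
det = (1)(-2) - (-1)(-2) = -2 - 2 = -4
Inverse = (1/-4)·[[-2, 1], [2, 1]]
= [[1/2, -1/4], [-1/2, -1/4]]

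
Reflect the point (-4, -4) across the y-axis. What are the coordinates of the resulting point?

Reflection across y-axis: (-4, -4) → (4, -4)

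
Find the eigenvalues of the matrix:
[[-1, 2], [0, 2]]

Characteristic equation: det(A - λI) = 0
λ² - (trace)λ + (det) = 0
trace = -1 + 2 = 1, det = (-1)(2) - (2)(0) = -2
λ² - (1)λ + (-2) = 0
λ = (1 ± √((1)² - 4·(-2))) / 2 = (1 ± √9) / 2
Solving: λ = -1, 2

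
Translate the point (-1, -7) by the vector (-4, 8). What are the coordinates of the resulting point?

Translation by (-4, 8) (homogeneous matrix [[1, 0, -4], [0, 1, 8], [0, 0, 1]]):
x' = -1 + -4 = -5
y' = -7 + 8 = 1
Result: (-5, 1)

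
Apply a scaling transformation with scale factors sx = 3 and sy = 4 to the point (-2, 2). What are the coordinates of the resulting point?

Scaling matrix:
[[3, 0], [0, 4]]
Result: (-2 × 3, 2 × 4) = (-6, 8)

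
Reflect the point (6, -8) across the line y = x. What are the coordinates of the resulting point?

Reflection across line y = x: (6, -8) → (-8, 6)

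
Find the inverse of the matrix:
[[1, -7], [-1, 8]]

For [[a,b],[c,d]], inverse = (1/det)·[[d,-b],[-c,a]]
det = (1)(8) - (-7)(-1) = 8 - 7 = 1
Inverse = [[8, 7], [1, 1]]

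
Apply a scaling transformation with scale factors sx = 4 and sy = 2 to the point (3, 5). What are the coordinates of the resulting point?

Scaling matrix:
[[4, 0], [0, 2]]
Result: (3 × 4, 5 × 2) = (12, 10)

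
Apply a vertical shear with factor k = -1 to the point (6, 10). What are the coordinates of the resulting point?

Shear matrix for vertical shear with factor k = -1:
[[1, 0], [-1, 1]]
Result: (6, 10) → (6, 4)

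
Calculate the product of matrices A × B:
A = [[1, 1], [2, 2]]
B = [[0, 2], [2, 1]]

Matrix multiplication:
C[0][0] = 1×0 + 1×2 = 2
C[0][1] = 1×2 + 1×1 = 3
C[1][0] = 2×0 + 2×2 = 4
C[1][1] = 2×2 + 2×1 = 6
Result: [[2, 3], [4, 6]]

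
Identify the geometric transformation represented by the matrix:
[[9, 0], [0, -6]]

This matrix represents: non-uniform scaling by sx = 9, sy = -6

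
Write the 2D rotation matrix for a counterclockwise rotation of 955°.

Rotation matrix formula: [[cos θ, -sin θ], [sin θ, cos θ]]
For θ = 955°:
cos(955°) = -0.5736
sin(955°) = -0.8192
Result: [[-0.5736, 0.8192], [-0.8192, -0.5736]]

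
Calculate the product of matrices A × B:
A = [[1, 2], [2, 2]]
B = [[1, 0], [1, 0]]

Matrix multiplication:
C[0][0] = 1×1 + 2×1 = 3
C[0][1] = 1×0 + 2×0 = 0
C[1][0] = 2×1 + 2×1 = 4
C[1][1] = 2×0 + 2×0 = 0
Result: [[3, 0], [4, 0]]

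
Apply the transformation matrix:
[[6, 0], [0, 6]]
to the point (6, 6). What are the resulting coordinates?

Matrix multiplication:
[[6, 0], [0, 6]] × [6, 6]ᵀ
= [(6)(6) + (0)(6), (0)(6) + (6)(6)]ᵀ
= [36, 36]ᵀ
Result: (36, 36)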